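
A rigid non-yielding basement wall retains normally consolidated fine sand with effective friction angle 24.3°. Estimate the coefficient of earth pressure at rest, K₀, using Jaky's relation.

K₀ = 1 − sin φ' = 1 − sin 24.3° = 0.5885.

0.588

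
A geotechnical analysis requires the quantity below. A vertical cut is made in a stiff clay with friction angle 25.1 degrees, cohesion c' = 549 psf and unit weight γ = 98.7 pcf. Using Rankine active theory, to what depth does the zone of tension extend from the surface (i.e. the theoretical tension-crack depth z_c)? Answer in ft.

K_a = tan²(45° − 25.1°/2) = 0.4043; √K_a = 0.6358.
The active pressure is zero where K_a γ z = 2c√K_a, so z_c = 2c/(γ√K_a) = 2×549/(98.7×0.6358) = 17.50 ft.

17.5 ft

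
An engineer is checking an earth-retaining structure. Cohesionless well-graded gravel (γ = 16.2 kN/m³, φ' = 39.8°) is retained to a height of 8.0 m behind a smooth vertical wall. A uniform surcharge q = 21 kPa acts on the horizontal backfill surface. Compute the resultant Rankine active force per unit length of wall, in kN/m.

K_a = tan²(45° − φ/2) = 0.2194.
Soil triangle: ½ K_a γ H² = 0.5×0.2194×16.2×8.0² = 113.8 kN/m.
Surcharge rectangle: K_a q H = 0.2194×21×8.0 = 36.86 kN/m.
Total = 113.8 + 36.86 = 150.6 kN/m.

151 kN/m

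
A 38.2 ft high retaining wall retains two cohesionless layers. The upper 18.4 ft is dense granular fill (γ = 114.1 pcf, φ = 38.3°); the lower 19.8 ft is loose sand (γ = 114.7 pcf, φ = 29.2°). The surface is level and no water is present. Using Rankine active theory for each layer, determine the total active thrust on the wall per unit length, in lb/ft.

26600 lb/ft

K_a1 = tan²(45°−38.3°/2) = 0.2347; K_a2 = tan²(45°−29.2°/2) = 0.3442.
Layer 1: σ at base = K_a1 γ₁ h₁ = 492.8 psf; P₁ = ½×492.8×18.4 = 4534.
Layer 2: σ_v at top = γ₁h₁ = 2099; σ_h top = K_a2×2099 = 722.7; σ_h base = K_a2×(2099+114.7×19.8) = 1504.
P₂ = ½(722.7+1504)×19.8 = 22050. Total P_a = 4534+22050 = 26580 lb/ft.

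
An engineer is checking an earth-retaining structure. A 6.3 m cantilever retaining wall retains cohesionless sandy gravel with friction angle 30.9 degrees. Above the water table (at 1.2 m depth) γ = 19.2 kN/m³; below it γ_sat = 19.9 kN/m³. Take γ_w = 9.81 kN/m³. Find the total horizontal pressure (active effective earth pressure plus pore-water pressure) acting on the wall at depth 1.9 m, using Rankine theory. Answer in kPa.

K_a = (1 − sin φ)/(1 + sin φ) = 0.3214.
γ' = 19.9 − 9.81 = 10.09 kN/m³.
Effective vertical stress at 1.9 m: σ'_v = 19.2×1.2 + 10.09×0.700 = 30.10 kPa.
σ'_h = K_a σ'_v = 0.3214 × 30.10 = 9.675 kPa; u = γ_w × 0.700 = 6.867 kPa.
Total σ_h = 9.675 + 6.867 = 16.54 kPa.

16.5 kPa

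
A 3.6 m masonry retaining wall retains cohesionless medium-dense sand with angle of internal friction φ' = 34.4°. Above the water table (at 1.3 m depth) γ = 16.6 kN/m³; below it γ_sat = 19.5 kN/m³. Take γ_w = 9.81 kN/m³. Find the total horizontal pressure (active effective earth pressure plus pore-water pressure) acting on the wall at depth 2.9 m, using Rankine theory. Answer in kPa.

K_a = (1 − sin φ)/(1 + sin φ) = 0.2780.
γ' = 19.5 − 9.81 = 9.690 kN/m³.
Effective vertical stress at 2.9 m: σ'_v = 16.6×1.3 + 9.690×1.60 = 37.08 kPa.
σ'_h = K_a σ'_v = 0.2780 × 37.08 = 10.31 kPa; u = γ_w × 1.60 = 15.70 kPa.
Total σ_h = 10.31 + 15.70 = 26.00 kPa.

26.0 kPa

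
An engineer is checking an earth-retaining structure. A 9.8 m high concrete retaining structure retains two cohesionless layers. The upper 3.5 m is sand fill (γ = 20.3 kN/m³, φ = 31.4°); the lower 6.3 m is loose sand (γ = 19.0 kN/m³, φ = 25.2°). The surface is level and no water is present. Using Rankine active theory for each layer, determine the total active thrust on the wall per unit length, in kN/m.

K_a1 = tan²(45°−31.4°/2) = 0.3149; K_a2 = tan²(45°−25.2°/2) = 0.4027.
Layer 1: σ at base = K_a1 γ₁ h₁ = 22.37 kPa; P₁ = ½×22.37×3.5 = 39.16.
Layer 2: σ_v at top = γ₁h₁ = 71.05; σ_h top = K_a2×71.05 = 28.61; σ_h base = K_a2×(71.05+19.0×6.3) = 76.82.
P₂ = ½(28.61+76.82)×6.3 = 332.1. Total P_a = 39.16+332.1 = 371.3 kN/m.

371 kN/m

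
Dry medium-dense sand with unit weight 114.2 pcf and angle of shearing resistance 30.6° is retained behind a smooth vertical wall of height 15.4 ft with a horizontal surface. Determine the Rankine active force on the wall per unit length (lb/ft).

K_a = tan²(45° − φ/2) = 0.3253.
P_a = ½ K_a γ H² = 0.5 × 0.3253 × 114.2 × 15.4² = 4406 lb/ft.

4410 lb/ft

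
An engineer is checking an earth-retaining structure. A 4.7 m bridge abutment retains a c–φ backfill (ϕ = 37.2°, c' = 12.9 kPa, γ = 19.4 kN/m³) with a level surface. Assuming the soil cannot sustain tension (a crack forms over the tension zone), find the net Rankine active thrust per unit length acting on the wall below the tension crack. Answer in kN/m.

K_a = 0.2464; √K_a = 0.4964.
Tension-crack depth z_c = 2c/(γ√K_a) = 2×12.9/(19.4×0.4964) = 2.679 m.
σ_a at base = K_a γ H − 2c√K_a = 0.2464×19.4×4.7 − 2×12.9×0.4964 = 9.661 kPa.
P_a = ½ × 9.661 × (H − z_c) = 0.5×9.661×2.021 = 9.762 kN/m.

9.76 kN/m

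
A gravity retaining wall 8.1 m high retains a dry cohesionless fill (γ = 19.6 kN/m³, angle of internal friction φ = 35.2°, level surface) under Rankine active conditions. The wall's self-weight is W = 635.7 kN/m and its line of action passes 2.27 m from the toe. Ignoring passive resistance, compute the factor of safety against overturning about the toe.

K_a = tan²(45° − 35.2°/2) = 0.2687.
P_a = ½K_aγH² = 0.5×0.2687×19.6×8.1² = 172.8 kN/m, acting at H/3 = 2.700 m above the base.
Overturning moment M_o = P_a × H/3 = 172.8 × 2.700 = 466.5.
Resisting moment M_r = W × 2.27 = 635.7 × 2.27 = 1443.
FS_overturning = M_r/M_o = 1443/466.5 = 3.094.

3.09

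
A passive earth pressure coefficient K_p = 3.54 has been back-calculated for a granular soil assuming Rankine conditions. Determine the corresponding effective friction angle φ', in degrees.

K_p = (1+sin φ)/(1−sin φ) ⇒ sin φ = (K_p − 1)/(K_p + 1) = 0.5595.
φ = arcsin(0.5595) = 34.02°.

34.0°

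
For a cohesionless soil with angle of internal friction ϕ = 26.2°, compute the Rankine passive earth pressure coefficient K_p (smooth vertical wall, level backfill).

K_p = (1 + sin φ)/(1 − sin φ) = tan²(45° + 26.2°/2) = 2.581.

2.58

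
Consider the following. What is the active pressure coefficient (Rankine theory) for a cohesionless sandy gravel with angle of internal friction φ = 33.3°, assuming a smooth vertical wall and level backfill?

K_a = (1 − sin φ)/(1 + sin φ) = (1 − sin 33.3°)/(1 + sin 33.3°) = 0.2911.

0.291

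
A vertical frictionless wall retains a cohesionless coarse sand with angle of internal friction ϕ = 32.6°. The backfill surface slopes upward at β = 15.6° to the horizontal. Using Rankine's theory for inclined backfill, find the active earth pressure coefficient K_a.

0.334

K_a = cos β · (cos β − √(cos²β − cos²φ)) / (cos β + √(cos²β − cos²φ)).
cos β = 0.9632, cos φ = 0.8425, √(cos²β − cos²φ) = 0.4669.
K_a = 0.9632 × (0.9632 − 0.4669)/(0.9632 + 0.4669) = 0.3343.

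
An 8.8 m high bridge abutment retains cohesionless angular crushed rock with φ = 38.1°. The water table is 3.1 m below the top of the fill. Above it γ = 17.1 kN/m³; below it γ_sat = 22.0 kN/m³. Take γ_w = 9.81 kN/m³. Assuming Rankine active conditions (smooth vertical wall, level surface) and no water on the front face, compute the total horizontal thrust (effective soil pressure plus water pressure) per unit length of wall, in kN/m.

K_a = tan²(45° − φ/2) = 0.2368.
γ' = 22.0 − 9.81 = 12.19 kN/m³. Depth below WT = 5.7 m.
σ'_h at WT = K_a γ d_w = 12.55 kPa; at base = 12.55 + K_a γ' × 5.7 = 29.01 kPa.
P₁ (0–3.1 m) = ½×12.55×3.1 = 19.46. P₂ (3.1–8.8 m) = ½(12.55+29.01)×5.7 = 118.5.
P_w = ½ γ_w h₂² = 0.5×9.81×5.7² = 159.4. Total = 19.46+118.5+159.4 = 297.3 kN/m.

297 kN/m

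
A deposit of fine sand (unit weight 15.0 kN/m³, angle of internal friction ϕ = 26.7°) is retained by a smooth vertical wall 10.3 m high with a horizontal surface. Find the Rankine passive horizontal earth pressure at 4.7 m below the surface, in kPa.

186 kPa

K_p = (1 + sin φ)/(1 − sin φ) = 2.632.
σ_h = K_p γ z = 2.632 × 15.0 × 4.7 = 185.5 kPa.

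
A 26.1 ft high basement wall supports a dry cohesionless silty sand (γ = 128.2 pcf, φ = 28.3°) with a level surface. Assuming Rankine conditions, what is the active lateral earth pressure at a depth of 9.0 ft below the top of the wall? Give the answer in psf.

412 psf

K_a = (1 − sin φ)/(1 + sin φ) = 0.3568.
σ_h = K_a γ z = 0.3568 × 128.2 × 9.0 = 411.6 psf.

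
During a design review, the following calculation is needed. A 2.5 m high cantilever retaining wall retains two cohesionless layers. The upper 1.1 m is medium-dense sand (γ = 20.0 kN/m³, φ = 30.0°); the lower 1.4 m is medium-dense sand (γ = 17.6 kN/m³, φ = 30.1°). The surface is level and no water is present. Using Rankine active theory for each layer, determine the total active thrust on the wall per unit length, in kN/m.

K_a1 = tan²(45°−30.0°/2) = 0.3333; K_a2 = tan²(45°−30.1°/2) = 0.3320.
Layer 1: σ at base = K_a1 γ₁ h₁ = 7.333 kPa; P₁ = ½×7.333×1.1 = 4.033.
Layer 2: σ_v at top = γ₁h₁ = 22.00; σ_h top = K_a2×22.00 = 7.304; σ_h base = K_a2×(22.00+17.6×1.4) = 15.48.
P₂ = ½(7.304+15.48)×1.4 = 15.95. Total P_a = 4.033+15.95 = 19.98 kN/m.

20.0 kN/m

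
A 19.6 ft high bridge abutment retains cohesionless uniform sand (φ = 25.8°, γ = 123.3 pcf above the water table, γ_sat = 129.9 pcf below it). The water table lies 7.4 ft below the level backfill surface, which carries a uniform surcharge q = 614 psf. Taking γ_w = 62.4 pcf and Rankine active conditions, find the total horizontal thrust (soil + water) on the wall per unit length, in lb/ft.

17100 lb/ft

K_a = tan²(45° − φ/2) = 0.3935.
γ' = 129.9 − 62.4 = 67.50 pcf. h₂ = H − d_w = 12.2 ft.
σ'_h: at surface K_a·q = 241.6; at WT K_a(q+γd_w) = 600.7; at base K_a(q+γd_w+γ'h₂) = 924.7 psf.
P₁ = ½(241.6+600.7)×7.4 = 3116; P₂ = ½(600.7+924.7)×12.2 = 9305; P_w = ½γ_w h₂² = 4644.
Total = 3116+9305+4644 = 17060 lb/ft.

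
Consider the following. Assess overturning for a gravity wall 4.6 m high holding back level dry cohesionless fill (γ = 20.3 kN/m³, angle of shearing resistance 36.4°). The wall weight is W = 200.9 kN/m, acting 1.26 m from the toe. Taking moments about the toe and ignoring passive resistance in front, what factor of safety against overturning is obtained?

3.01

K_a = tan²(45° − 36.4°/2) = 0.2552.
P_a = ½K_aγH² = 0.5×0.2552×20.3×4.6² = 54.80 kN/m, acting at H/3 = 1.533 m above the base.
Overturning moment M_o = P_a × H/3 = 54.80 × 1.533 = 84.03.
Resisting moment M_r = W × 1.26 = 200.9 × 1.26 = 253.1.
FS_overturning = M_r/M_o = 253.1/84.03 = 3.012.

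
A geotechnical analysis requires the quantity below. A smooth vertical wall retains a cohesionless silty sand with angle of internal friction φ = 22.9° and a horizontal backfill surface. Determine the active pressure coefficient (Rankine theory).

0.440

K_a = (1 − sin φ)/(1 + sin φ) = (1 − sin 22.9°)/(1 + sin 22.9°) = 0.4398.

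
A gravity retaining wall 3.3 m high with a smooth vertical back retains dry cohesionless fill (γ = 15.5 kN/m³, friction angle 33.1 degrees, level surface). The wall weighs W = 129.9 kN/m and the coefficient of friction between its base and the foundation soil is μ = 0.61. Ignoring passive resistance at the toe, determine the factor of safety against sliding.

3.20

K_a = tan²(45° − 33.1°/2) = 0.2936.
P_a = ½K_aγH² = 0.5×0.2936×15.5×3.3² = 24.78 kN/m, acting at H/3 = 1.100 m above the base.
FS_sliding = μW / P_a = 0.61×129.9 / 24.78 = 3.198.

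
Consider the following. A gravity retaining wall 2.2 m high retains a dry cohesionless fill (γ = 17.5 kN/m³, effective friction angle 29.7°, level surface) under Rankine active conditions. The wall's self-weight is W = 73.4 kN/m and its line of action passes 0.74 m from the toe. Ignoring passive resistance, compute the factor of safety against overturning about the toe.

5.18

K_a = tan²(45° − 29.7°/2) = 0.3374.
P_a = ½K_aγH² = 0.5×0.3374×17.5×2.2² = 14.29 kN/m, acting at H/3 = 0.7333 m above the base.
Overturning moment M_o = P_a × H/3 = 14.29 × 0.7333 = 10.48.
Resisting moment M_r = W × 0.74 = 73.4 × 0.74 = 54.32.
FS_overturning = M_r/M_o = 54.32/10.48 = 5.184.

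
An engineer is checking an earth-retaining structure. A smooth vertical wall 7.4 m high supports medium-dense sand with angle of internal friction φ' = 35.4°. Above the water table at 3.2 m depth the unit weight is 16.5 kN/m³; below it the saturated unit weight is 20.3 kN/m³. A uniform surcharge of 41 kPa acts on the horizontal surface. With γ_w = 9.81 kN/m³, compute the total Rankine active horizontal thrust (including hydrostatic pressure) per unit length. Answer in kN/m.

K_a = tan²(45° − φ/2) = 0.2664.
γ' = 20.3 − 9.81 = 10.49 kN/m³. h₂ = H − d_w = 4.2 m.
σ'_h: at surface K_a·q = 10.92; at WT K_a(q+γd_w) = 24.99; at base K_a(q+γd_w+γ'h₂) = 36.73 kPa.
P₁ = ½(10.92+24.99)×3.2 = 57.46; P₂ = ½(24.99+36.73)×4.2 = 129.6; P_w = ½γ_w h₂² = 86.52.
Total = 57.46+129.6+86.52 = 273.6 kN/m.

274 kN/m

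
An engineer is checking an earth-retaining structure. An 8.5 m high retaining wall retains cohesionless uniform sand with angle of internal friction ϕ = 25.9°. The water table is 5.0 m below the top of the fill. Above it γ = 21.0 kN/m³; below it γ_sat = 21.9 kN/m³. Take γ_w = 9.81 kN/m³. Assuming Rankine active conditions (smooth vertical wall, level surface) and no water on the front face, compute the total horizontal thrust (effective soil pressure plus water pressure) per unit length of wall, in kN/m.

K_a = tan²(45° − φ/2) = 0.3920.
γ' = 21.9 − 9.81 = 12.09 kN/m³. Depth below WT = 3.5 m.
σ'_h at WT = K_a γ d_w = 41.16 kPa; at base = 41.16 + K_a γ' × 3.5 = 57.74 kPa.
P₁ (0–5.0 m) = ½×41.16×5.0 = 102.9. P₂ (5.0–8.5 m) = ½(41.16+57.74)×3.5 = 173.1.
P_w = ½ γ_w h₂² = 0.5×9.81×3.5² = 60.09. Total = 102.9+173.1+60.09 = 336.1 kN/m.

336 kN/m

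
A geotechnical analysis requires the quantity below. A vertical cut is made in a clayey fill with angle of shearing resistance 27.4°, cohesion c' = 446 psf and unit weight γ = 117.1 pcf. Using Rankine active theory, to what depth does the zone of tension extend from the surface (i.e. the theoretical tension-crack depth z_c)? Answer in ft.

12.5 ft

K_a = tan²(45° − 27.4°/2) = 0.3697; √K_a = 0.6080.
The active pressure is zero where K_a γ z = 2c√K_a, so z_c = 2c/(γ√K_a) = 2×446/(117.1×0.6080) = 12.53 ft.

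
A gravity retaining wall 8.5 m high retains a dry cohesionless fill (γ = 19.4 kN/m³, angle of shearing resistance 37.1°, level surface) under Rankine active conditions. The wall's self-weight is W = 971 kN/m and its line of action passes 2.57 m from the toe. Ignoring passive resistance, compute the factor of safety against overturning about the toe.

5.08

K_a = tan²(45° − 37.1°/2) = 0.2475.
P_a = ½K_aγH² = 0.5×0.2475×19.4×8.5² = 173.5 kN/m, acting at H/3 = 2.833 m above the base.
Overturning moment M_o = P_a × H/3 = 173.5 × 2.833 = 491.5.
Resisting moment M_r = W × 2.57 = 971 × 2.57 = 2495.
FS_overturning = M_r/M_o = 2495/491.5 = 5.078.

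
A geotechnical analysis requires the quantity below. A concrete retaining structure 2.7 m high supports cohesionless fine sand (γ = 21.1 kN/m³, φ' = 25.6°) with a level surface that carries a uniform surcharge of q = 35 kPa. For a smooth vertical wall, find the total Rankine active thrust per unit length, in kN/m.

K_a = tan²(45° − φ/2) = 0.3966.
Soil triangle: ½ K_a γ H² = 0.5×0.3966×21.1×2.7² = 30.50 kN/m.
Surcharge rectangle: K_a q H = 0.3966×35×2.7 = 37.48 kN/m.
Total = 30.50 + 37.48 = 67.97 kN/m.

68.0 kN/m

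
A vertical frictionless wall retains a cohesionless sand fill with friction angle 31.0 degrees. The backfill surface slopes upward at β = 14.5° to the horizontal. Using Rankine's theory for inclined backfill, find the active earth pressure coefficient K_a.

0.354

K_a = cos β · (cos β − √(cos²β − cos²φ)) / (cos β + √(cos²β − cos²φ)).
cos β = 0.9681, cos φ = 0.8572, √(cos²β − cos²φ) = 0.4501.
K_a = 0.9681 × (0.9681 − 0.4501)/(0.9681 + 0.4501) = 0.3537.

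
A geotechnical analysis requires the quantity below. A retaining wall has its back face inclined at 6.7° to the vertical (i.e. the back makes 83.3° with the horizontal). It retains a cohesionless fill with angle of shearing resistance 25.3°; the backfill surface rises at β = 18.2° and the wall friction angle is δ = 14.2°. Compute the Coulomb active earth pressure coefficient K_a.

K_a = sin²(α+φ) / [sin²α · sin(α−δ) · (1 + √{sin(φ+δ)sin(φ−β) / (sin(α−δ)sin(α+β))})²].
With α = 83.3°, φ = 25.3°, δ = 14.2°, β = 18.2°: K_a = 0.5830.

0.583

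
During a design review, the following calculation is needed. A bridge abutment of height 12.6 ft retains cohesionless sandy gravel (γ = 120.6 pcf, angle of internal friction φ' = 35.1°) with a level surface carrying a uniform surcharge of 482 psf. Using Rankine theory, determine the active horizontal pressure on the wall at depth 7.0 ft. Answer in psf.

358 psf

K_a = (1 − sin φ)/(1 + sin φ) = 0.2698.
σ_v = γz + q = 120.6 × 7.0 + 482 = 1326 psf.
σ_h = K_a σ_v = 0.2698 × 1326 = 357.9 psf.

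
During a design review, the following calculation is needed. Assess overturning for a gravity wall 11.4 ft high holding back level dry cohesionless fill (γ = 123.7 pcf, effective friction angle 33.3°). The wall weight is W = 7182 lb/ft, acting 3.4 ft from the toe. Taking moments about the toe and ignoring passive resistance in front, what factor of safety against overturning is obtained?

K_a = tan²(45° − 33.3°/2) = 0.2911.
P_a = ½K_aγH² = 0.5×0.2911×123.7×11.4² = 2340 lb/ft, acting at H/3 = 3.800 ft above the base.
Overturning moment M_o = P_a × H/3 = 2340 × 3.800 = 8893.
Resisting moment M_r = W × 3.4 = 7182 × 3.4 = 24420.
FS_overturning = M_r/M_o = 24420/8893 = 2.746.

2.75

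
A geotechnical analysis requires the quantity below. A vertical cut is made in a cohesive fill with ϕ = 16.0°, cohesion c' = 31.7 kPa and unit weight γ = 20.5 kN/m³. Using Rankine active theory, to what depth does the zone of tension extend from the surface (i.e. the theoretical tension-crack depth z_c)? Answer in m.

K_a = tan²(45° − 16.0°/2) = 0.5678; √K_a = 0.7536.
The active pressure is zero where K_a γ z = 2c√K_a, so z_c = 2c/(γ√K_a) = 2×31.7/(20.5×0.7536) = 4.104 m.

4.10 m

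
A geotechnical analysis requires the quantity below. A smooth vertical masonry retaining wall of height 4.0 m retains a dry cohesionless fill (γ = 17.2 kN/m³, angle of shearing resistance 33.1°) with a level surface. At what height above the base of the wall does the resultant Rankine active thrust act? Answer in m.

K_a = 0.2936.
The pressure distribution is triangular, so the resultant acts at H/3 above the base = 4.0/3 = 1.333 m.

1.33 m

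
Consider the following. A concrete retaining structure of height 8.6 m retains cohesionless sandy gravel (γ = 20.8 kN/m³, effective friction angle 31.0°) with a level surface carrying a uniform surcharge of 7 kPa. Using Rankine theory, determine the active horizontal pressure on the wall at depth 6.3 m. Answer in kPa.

K_a = (1 − sin φ)/(1 + sin φ) = 0.3201.
σ_v = γz + q = 20.8 × 6.3 + 7 = 138.0 kPa.
σ_h = K_a σ_v = 0.3201 × 138.0 = 44.19 kPa.

44.2 kPa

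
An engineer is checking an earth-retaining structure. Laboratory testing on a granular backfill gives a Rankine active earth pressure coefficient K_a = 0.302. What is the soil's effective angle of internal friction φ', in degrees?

K_a = tan²(45° − φ/2) ⇒ 45° − φ/2 = arctan(√0.302) = 28.79°.
φ = 2(45° − 28.79°) = 32.42°.

32.4°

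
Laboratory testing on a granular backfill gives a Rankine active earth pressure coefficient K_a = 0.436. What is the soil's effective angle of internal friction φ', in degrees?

23.1°

K_a = tan²(45° − φ/2) ⇒ 45° − φ/2 = arctan(√0.436) = 33.44°.
φ = 2(45° − 33.44°) = 23.13°.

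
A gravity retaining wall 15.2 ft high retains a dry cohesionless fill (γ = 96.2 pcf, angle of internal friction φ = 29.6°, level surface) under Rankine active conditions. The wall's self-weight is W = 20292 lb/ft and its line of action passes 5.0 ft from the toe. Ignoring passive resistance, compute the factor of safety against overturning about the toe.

5.32

K_a = tan²(45° − 29.6°/2) = 0.3387.
P_a = ½K_aγH² = 0.5×0.3387×96.2×15.2² = 3764 lb/ft, acting at H/3 = 5.067 ft above the base.
Overturning moment M_o = P_a × H/3 = 3764 × 5.067 = 19070.
Resisting moment M_r = W × 5.0 = 20292 × 5.0 = 101500.
FS_overturning = M_r/M_o = 101500/19070 = 5.320.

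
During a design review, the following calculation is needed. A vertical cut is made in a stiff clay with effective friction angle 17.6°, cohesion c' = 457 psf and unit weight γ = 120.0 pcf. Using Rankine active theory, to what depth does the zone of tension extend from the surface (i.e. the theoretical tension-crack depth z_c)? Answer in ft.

10.4 ft

K_a = tan²(45° − 17.6°/2) = 0.5357; √K_a = 0.7319.
The active pressure is zero where K_a γ z = 2c√K_a, so z_c = 2c/(γ√K_a) = 2×457/(120.0×0.7319) = 10.41 ft.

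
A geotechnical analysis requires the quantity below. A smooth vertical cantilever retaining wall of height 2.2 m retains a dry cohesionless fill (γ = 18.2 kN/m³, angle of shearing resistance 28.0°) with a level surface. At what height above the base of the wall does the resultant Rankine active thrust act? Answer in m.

K_a = 0.3610.
The pressure distribution is triangular, so the resultant acts at H/3 above the base = 2.2/3 = 0.7333 m.

0.733 m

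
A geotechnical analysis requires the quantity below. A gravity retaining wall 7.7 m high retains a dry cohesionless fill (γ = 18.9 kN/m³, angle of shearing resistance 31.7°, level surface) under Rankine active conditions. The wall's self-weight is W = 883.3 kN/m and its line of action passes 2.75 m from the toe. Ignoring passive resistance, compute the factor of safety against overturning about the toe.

5.43

K_a = tan²(45° − 31.7°/2) = 0.3111.
P_a = ½K_aγH² = 0.5×0.3111×18.9×7.7² = 174.3 kN/m, acting at H/3 = 2.567 m above the base.
Overturning moment M_o = P_a × H/3 = 174.3 × 2.567 = 447.3.
Resisting moment M_r = W × 2.75 = 883.3 × 2.75 = 2429.
FS_overturning = M_r/M_o = 2429/447.3 = 5.430.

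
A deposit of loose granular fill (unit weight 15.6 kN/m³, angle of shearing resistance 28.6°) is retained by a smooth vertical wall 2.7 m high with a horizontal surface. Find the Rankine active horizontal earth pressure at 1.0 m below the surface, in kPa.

K_a = (1 − sin φ)/(1 + sin φ) = 0.3525.
σ_h = K_a γ z = 0.3525 × 15.6 × 1.0 = 5.500 kPa.

5.50 kPa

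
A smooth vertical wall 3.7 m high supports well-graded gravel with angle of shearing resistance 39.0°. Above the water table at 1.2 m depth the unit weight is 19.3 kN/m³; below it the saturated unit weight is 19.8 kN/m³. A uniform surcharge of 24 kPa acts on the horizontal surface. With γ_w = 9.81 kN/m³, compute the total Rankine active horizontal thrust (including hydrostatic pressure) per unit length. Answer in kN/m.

K_a = tan²(45° − φ/2) = 0.2275.
γ' = 19.8 − 9.81 = 9.990 kN/m³. h₂ = H − d_w = 2.5 m.
σ'_h: at surface K_a·q = 5.460; at WT K_a(q+γd_w) = 10.73; at base K_a(q+γd_w+γ'h₂) = 16.41 kPa.
P₁ = ½(5.460+10.73)×1.2 = 9.714; P₂ = ½(10.73+16.41)×2.5 = 33.93; P_w = ½γ_w h₂² = 30.66.
Total = 9.714+33.93+30.66 = 74.30 kN/m.

74.3 kN/m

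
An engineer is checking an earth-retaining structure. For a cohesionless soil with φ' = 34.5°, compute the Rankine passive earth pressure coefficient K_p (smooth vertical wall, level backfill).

3.61

K_p = (1 + sin φ)/(1 − sin φ) = tan²(45° + 34.5°/2) = 3.613.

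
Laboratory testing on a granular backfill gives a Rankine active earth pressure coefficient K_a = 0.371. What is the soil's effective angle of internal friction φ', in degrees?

27.3°

K_a = tan²(45° − φ/2) ⇒ 45° − φ/2 = arctan(√0.371) = 31.35°.
φ = 2(45° − 31.35°) = 27.31°.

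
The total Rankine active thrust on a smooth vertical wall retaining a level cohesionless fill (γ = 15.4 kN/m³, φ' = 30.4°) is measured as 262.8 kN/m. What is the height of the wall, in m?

K_a = 0.3280. P_a = ½ K_a γ H² ⇒ H = √(2P_a/(K_a γ)).
H = √(2×262.8/(0.3280×15.4)) = 10.20 m.

10.2 m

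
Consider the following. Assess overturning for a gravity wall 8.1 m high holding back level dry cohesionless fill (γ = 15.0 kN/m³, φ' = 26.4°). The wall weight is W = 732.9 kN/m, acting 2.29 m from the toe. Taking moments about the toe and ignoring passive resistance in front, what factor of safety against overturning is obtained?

K_a = tan²(45° − 26.4°/2) = 0.3844.
P_a = ½K_aγH² = 0.5×0.3844×15.0×8.1² = 189.2 kN/m, acting at H/3 = 2.700 m above the base.
Overturning moment M_o = P_a × H/3 = 189.2 × 2.700 = 510.8.
Resisting moment M_r = W × 2.29 = 732.9 × 2.29 = 1678.
FS_overturning = M_r/M_o = 1678/510.8 = 3.286.

3.29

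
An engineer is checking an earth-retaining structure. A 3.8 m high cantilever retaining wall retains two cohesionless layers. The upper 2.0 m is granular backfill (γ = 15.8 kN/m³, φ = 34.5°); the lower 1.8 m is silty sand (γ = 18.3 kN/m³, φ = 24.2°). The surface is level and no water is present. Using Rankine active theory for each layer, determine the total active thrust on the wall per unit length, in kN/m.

K_a1 = tan²(45°−34.5°/2) = 0.2768; K_a2 = tan²(45°−24.2°/2) = 0.4185.
Layer 1: σ at base = K_a1 γ₁ h₁ = 8.747 kPa; P₁ = ½×8.747×2.0 = 8.747.
Layer 2: σ_v at top = γ₁h₁ = 31.60; σ_h top = K_a2×31.60 = 13.23; σ_h base = K_a2×(31.60+18.3×1.8) = 27.01.
P₂ = ½(13.23+27.01)×1.8 = 36.21. Total P_a = 8.747+36.21 = 44.96 kN/m.

45.0 kN/m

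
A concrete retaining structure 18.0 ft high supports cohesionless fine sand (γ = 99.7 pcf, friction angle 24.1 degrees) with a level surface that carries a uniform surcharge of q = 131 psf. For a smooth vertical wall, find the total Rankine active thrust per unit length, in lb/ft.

K_a = tan²(45° − φ/2) = 0.4201.
Soil triangle: ½ K_a γ H² = 0.5×0.4201×99.7×18.0² = 6786 lb/ft.
Surcharge rectangle: K_a q H = 0.4201×131×18.0 = 990.6 lb/ft.
Total = 6786 + 990.6 = 7776 lb/ft.

7780 lb/ft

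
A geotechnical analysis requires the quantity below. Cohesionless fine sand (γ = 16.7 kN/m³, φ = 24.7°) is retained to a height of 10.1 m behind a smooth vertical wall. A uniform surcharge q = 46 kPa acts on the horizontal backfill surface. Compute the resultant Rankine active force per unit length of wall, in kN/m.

K_a = tan²(45° − φ/2) = 0.4106.
Soil triangle: ½ K_a γ H² = 0.5×0.4106×16.7×10.1² = 349.7 kN/m.
Surcharge rectangle: K_a q H = 0.4106×46×10.1 = 190.8 kN/m.
Total = 349.7 + 190.8 = 540.5 kN/m.

540 kN/m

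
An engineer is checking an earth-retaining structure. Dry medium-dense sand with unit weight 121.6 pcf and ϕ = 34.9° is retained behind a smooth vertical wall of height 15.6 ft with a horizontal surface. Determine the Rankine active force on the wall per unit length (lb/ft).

4030 lb/ft

K_a = tan²(45° − φ/2) = 0.2721.
P_a = ½ K_a γ H² = 0.5 × 0.2721 × 121.6 × 15.6² = 4027 lb/ft.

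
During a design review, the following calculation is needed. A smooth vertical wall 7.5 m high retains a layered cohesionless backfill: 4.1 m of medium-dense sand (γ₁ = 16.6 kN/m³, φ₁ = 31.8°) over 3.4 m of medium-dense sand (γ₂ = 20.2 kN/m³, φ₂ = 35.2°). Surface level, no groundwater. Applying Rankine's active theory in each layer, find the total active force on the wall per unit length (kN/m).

137 kN/m

K_a1 = tan²(45°−31.8°/2) = 0.3098; K_a2 = tan²(45°−35.2°/2) = 0.2687.
Layer 1: σ at base = K_a1 γ₁ h₁ = 21.08 kPa; P₁ = ½×21.08×4.1 = 43.22.
Layer 2: σ_v at top = γ₁h₁ = 68.06; σ_h top = K_a2×68.06 = 18.29; σ_h base = K_a2×(68.06+20.2×3.4) = 36.74.
P₂ = ½(18.29+36.74)×3.4 = 93.55. Total P_a = 43.22+93.55 = 136.8 kN/m.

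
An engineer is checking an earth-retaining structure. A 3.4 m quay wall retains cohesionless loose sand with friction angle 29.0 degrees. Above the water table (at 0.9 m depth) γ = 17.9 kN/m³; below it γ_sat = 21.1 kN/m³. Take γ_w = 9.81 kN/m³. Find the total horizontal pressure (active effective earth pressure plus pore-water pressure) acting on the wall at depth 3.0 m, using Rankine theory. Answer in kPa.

K_a = (1 − sin φ)/(1 + sin φ) = 0.3470.
γ' = 21.1 − 9.81 = 11.29 kN/m³.
Effective vertical stress at 3.0 m: σ'_v = 17.9×0.9 + 11.29×2.10 = 39.82 kPa.
σ'_h = K_a σ'_v = 0.3470 × 39.82 = 13.82 kPa; u = γ_w × 2.10 = 20.60 kPa.
Total σ_h = 13.82 + 20.60 = 34.42 kPa.

34.4 kPa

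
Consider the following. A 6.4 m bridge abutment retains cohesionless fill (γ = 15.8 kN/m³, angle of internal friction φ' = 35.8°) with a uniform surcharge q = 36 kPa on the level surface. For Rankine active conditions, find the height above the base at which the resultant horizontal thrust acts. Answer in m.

K_a = 0.2619.
Triangular part P₁ = ½K_aγH² = 84.73 at H/3 = 2.133 m; rectangular part P₂ = K_a q H = 60.33 at H/2 = 3.200 m.
ȳ = (P₁·2.133 + P₂·3.200)/(P₁+P₂) = 2.577 m.

2.58 m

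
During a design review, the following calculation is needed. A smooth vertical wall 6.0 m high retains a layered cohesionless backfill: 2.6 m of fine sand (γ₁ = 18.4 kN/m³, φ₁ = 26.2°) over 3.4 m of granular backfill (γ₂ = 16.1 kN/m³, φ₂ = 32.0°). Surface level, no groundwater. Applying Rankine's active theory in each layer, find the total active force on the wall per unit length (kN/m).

103 kN/m

K_a1 = tan²(45°−26.2°/2) = 0.3874; K_a2 = tan²(45°−32.0°/2) = 0.3073.
Layer 1: σ at base = K_a1 γ₁ h₁ = 18.54 kPa; P₁ = ½×18.54×2.6 = 24.10.
Layer 2: σ_v at top = γ₁h₁ = 47.84; σ_h top = K_a2×47.84 = 14.70; σ_h base = K_a2×(47.84+16.1×3.4) = 31.52.
P₂ = ½(14.70+31.52)×3.4 = 78.57. Total P_a = 24.10+78.57 = 102.7 kN/m.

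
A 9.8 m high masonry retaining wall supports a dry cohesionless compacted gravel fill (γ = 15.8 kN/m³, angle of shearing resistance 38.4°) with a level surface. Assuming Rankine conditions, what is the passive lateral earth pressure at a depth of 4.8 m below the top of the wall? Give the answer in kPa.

325 kPa

K_p = (1 + sin φ)/(1 − sin φ) = 4.279.
σ_h = K_p γ z = 4.279 × 15.8 × 4.8 = 324.5 kPa.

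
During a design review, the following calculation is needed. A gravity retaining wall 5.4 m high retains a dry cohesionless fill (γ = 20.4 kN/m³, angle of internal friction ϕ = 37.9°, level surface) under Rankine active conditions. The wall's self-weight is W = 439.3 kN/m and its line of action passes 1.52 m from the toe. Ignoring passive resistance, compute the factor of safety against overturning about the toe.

K_a = tan²(45° − 37.9°/2) = 0.2389.
P_a = ½K_aγH² = 0.5×0.2389×20.4×5.4² = 71.07 kN/m, acting at H/3 = 1.800 m above the base.
Overturning moment M_o = P_a × H/3 = 71.07 × 1.800 = 127.9.
Resisting moment M_r = W × 1.52 = 439.3 × 1.52 = 667.7.
FS_overturning = M_r/M_o = 667.7/127.9 = 5.220.

5.22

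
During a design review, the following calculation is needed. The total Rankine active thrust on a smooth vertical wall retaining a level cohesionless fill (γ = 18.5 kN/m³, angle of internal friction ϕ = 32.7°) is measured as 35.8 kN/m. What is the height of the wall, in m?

3.60 m

K_a = 0.2985. P_a = ½ K_a γ H² ⇒ H = √(2P_a/(K_a γ)).
H = √(2×35.8/(0.2985×18.5)) = 3.601 m.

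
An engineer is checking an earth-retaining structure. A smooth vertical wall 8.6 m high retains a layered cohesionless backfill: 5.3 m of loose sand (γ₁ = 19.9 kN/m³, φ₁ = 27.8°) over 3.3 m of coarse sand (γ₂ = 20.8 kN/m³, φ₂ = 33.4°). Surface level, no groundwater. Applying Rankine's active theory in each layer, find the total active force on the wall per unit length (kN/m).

235 kN/m

K_a1 = tan²(45°−27.8°/2) = 0.3639; K_a2 = tan²(45°−33.4°/2) = 0.2899.
Layer 1: σ at base = K_a1 γ₁ h₁ = 38.38 kPa; P₁ = ½×38.38×5.3 = 101.7.
Layer 2: σ_v at top = γ₁h₁ = 105.5; σ_h top = K_a2×105.5 = 30.58; σ_h base = K_a2×(105.5+20.8×3.3) = 50.48.
P₂ = ½(30.58+50.48)×3.3 = 133.7. Total P_a = 101.7+133.7 = 235.5 kN/m.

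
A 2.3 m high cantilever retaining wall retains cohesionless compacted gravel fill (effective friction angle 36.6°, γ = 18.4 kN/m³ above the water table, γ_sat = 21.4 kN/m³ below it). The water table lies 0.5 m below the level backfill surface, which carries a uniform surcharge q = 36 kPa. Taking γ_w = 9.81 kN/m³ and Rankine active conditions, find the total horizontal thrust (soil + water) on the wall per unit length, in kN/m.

46.4 kN/m

K_a = tan²(45° − φ/2) = 0.2530.
γ' = 21.4 − 9.81 = 11.59 kN/m³. h₂ = H − d_w = 1.8 m.
σ'_h: at surface K_a·q = 9.106; at WT K_a(q+γd_w) = 11.43; at base K_a(q+γd_w+γ'h₂) = 16.71 kPa.
P₁ = ½(9.106+11.43)×0.5 = 5.135; P₂ = ½(11.43+16.71)×1.8 = 25.33; P_w = ½γ_w h₂² = 15.89.
Total = 5.135+25.33+15.89 = 46.36 kN/m.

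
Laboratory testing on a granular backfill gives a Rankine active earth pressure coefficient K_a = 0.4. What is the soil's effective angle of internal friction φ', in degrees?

25.4°

K_a = tan²(45° − φ/2) ⇒ 45° − φ/2 = arctan(√0.4) = 32.31°.
φ = 2(45° − 32.31°) = 25.38°.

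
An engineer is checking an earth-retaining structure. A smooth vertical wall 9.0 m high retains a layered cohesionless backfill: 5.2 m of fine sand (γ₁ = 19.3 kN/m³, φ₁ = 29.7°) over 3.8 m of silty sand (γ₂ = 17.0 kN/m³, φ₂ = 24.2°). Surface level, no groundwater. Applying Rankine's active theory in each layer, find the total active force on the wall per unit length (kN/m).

299 kN/m

K_a1 = tan²(45°−29.7°/2) = 0.3374; K_a2 = tan²(45°−24.2°/2) = 0.4185.
Layer 1: σ at base = K_a1 γ₁ h₁ = 33.86 kPa; P₁ = ½×33.86×5.2 = 88.04.
Layer 2: σ_v at top = γ₁h₁ = 100.4; σ_h top = K_a2×100.4 = 42.00; σ_h base = K_a2×(100.4+17.0×3.8) = 69.04.
P₂ = ½(42.00+69.04)×3.8 = 211.0. Total P_a = 88.04+211.0 = 299.0 kN/m.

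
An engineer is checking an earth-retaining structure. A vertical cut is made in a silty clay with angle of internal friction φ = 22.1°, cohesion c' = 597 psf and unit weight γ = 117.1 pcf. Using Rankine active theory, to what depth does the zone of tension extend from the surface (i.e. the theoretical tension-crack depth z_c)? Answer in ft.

15.1 ft

K_a = tan²(45° − 22.1°/2) = 0.4533; √K_a = 0.6732.
The active pressure is zero where K_a γ z = 2c√K_a, so z_c = 2c/(γ√K_a) = 2×597/(117.1×0.6732) = 15.15 ft.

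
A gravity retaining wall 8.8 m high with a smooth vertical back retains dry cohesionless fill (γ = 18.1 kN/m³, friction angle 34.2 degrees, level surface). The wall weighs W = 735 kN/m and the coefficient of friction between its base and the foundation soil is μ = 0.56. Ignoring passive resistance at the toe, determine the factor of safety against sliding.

K_a = tan²(45° − 34.2°/2) = 0.2803.
P_a = ½K_aγH² = 0.5×0.2803×18.1×8.8² = 196.5 kN/m, acting at H/3 = 2.933 m above the base.
FS_sliding = μW / P_a = 0.56×735 / 196.5 = 2.095.

2.09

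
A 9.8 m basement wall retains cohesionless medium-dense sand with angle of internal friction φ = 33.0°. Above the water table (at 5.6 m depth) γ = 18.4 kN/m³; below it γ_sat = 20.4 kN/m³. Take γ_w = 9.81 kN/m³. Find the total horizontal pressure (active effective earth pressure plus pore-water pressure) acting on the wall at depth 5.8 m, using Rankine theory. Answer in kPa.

K_a = (1 − sin φ)/(1 + sin φ) = 0.2948.
γ' = 20.4 − 9.81 = 10.59 kN/m³.
Effective vertical stress at 5.8 m: σ'_v = 18.4×5.6 + 10.59×0.200 = 105.2 kPa.
σ'_h = K_a σ'_v = 0.2948 × 105.2 = 31.00 kPa; u = γ_w × 0.200 = 1.962 kPa.
Total σ_h = 31.00 + 1.962 = 32.96 kPa.

33.0 kPa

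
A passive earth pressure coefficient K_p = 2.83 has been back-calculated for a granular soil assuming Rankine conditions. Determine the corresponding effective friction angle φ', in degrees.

28.5°

K_p = (1+sin φ)/(1−sin φ) ⇒ sin φ = (K_p − 1)/(K_p + 1) = 0.4778.
φ = arcsin(0.4778) = 28.54°.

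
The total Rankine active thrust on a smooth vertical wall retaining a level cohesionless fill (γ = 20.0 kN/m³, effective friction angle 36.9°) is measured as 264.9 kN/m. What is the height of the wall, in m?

10.3 m

K_a = 0.2497. P_a = ½ K_a γ H² ⇒ H = √(2P_a/(K_a γ)).
H = √(2×264.9/(0.2497×20.0)) = 10.30 m.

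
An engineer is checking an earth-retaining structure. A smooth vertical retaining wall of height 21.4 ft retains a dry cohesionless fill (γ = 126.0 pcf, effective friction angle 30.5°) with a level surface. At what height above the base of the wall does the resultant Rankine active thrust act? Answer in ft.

7.13 ft

K_a = 0.3267.
The pressure distribution is triangular, so the resultant acts at H/3 above the base = 21.4/3 = 7.133 ft.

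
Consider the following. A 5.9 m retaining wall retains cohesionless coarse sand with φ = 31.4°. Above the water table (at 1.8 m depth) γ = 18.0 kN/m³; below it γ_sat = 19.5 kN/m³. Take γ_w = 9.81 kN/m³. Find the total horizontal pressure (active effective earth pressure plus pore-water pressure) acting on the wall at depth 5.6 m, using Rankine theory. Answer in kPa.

K_a = (1 − sin φ)/(1 + sin φ) = 0.3149.
γ' = 19.5 − 9.81 = 9.690 kN/m³.
Effective vertical stress at 5.6 m: σ'_v = 18.0×1.8 + 9.690×3.80 = 69.22 kPa.
σ'_h = K_a σ'_v = 0.3149 × 69.22 = 21.80 kPa; u = γ_w × 3.80 = 37.28 kPa.
Total σ_h = 21.80 + 37.28 = 59.08 kPa.

59.1 kPa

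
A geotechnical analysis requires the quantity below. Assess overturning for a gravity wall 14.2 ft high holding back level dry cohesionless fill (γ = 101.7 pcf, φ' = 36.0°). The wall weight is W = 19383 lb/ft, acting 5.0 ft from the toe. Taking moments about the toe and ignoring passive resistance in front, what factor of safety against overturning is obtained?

K_a = tan²(45° − 36.0°/2) = 0.2596.
P_a = ½K_aγH² = 0.5×0.2596×101.7×14.2² = 2662 lb/ft, acting at H/3 = 4.733 ft above the base.
Overturning moment M_o = P_a × H/3 = 2662 × 4.733 = 12600.
Resisting moment M_r = W × 5.0 = 19383 × 5.0 = 96920.
FS_overturning = M_r/M_o = 96920/12600 = 7.692.

7.69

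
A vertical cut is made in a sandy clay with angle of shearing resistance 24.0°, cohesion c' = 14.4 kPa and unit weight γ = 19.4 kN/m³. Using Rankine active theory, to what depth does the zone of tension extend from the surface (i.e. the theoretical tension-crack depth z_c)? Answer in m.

K_a = tan²(45° − 24.0°/2) = 0.4217; √K_a = 0.6494.
The active pressure is zero where K_a γ z = 2c√K_a, so z_c = 2c/(γ√K_a) = 2×14.4/(19.4×0.6494) = 2.286 m.

2.29 m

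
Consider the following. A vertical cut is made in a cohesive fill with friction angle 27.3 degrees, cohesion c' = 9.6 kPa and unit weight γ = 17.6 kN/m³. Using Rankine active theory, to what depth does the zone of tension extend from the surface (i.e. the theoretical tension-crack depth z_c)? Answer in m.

1.79 m

K_a = tan²(45° − 27.3°/2) = 0.3711; √K_a = 0.6092.
The active pressure is zero where K_a γ z = 2c√K_a, so z_c = 2c/(γ√K_a) = 2×9.6/(17.6×0.6092) = 1.791 m.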